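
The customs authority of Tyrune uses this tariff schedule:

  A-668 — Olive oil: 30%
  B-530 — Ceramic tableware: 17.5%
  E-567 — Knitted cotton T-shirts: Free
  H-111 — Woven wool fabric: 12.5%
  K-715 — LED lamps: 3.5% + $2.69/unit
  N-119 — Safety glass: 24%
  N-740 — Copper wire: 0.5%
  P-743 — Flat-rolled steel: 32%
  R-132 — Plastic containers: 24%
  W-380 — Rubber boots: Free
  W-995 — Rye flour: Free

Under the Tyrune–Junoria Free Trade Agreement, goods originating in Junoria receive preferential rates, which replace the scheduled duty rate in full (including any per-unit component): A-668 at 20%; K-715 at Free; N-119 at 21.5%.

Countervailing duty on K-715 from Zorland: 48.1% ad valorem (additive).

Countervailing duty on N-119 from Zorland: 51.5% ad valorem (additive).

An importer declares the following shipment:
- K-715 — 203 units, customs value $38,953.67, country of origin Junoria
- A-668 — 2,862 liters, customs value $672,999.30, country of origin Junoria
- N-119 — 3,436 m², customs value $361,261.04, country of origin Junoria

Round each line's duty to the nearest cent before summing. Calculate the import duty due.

$212,270.98

Line 1 (K-715, Junoria, 203 units, $38,953.67):
Base rate for K-715 is 3.5% + $2.69/unit.
Origin Junoria qualifies under the Tyrune–Junoria agreement and K-715 is covered: preferential rate Free applies instead.
The additional-duty order on K-715 targets Zorland, not Junoria; it does not apply.
Duty = $38,953.67 × 0% = $0.00.
Line 2 (A-668, Junoria, 2,862 liters, $672,999.30):
Base rate for A-668 is 30%.
Origin Junoria qualifies under the Tyrune–Junoria agreement and A-668 is covered: preferential rate 20% applies instead.
Duty = $672,999.30 × 20% = $134,599.86.
Line 3 (N-119, Junoria, 3,436 m², $361,261.04):
Base rate for N-119 is 24%.
Origin Junoria qualifies under the Tyrune–Junoria agreement and N-119 is covered: preferential rate 21.5% applies instead.
The additional-duty order on N-119 targets Zorland, not Junoria; it does not apply.
Duty = $361,261.04 × 21.5% = $77,671.12.
Total = $0.00 + $134,599.86 + $77,671.12 = $212,270.98.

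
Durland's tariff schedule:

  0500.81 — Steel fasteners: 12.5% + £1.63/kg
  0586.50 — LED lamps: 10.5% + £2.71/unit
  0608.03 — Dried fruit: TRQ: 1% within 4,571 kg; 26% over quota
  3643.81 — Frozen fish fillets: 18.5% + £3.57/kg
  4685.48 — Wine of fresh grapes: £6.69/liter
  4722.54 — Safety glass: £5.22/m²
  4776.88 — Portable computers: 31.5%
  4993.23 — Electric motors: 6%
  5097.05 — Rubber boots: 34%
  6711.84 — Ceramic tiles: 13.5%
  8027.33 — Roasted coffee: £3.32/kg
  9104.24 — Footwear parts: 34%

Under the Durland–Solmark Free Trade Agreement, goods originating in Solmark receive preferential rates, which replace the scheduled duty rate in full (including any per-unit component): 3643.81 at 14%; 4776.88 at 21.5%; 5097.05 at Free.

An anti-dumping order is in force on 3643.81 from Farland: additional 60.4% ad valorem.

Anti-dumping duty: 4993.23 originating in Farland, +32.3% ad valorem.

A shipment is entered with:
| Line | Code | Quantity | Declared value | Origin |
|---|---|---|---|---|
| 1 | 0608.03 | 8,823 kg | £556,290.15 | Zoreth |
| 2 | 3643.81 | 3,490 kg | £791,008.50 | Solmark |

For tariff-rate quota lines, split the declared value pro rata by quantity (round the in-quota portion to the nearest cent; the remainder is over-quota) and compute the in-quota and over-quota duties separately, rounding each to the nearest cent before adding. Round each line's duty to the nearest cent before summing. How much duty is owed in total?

Line 1 (0608.03, Zoreth, 8,823 kg, £556,290.15):
Code 0608.03 is under a tariff-rate quota (threshold 4,571 kg). In-quota: 4,571 kg at 1%; over-quota: 4,252 kg at 26%.
Pro-rata value split: in-quota = £556,290.15 × 4,571/8,823 = £288,201.55; over-quota = £556,290.15 − £288,201.55 = £268,088.60.
In-quota duty = £288,201.55 × 1% = £2,882.02. Over-quota duty = £268,088.60 × 26% = £69,703.04.
Line duty = £2,882.02 + £69,703.04 = £72,585.06.
Line 2 (3643.81, Solmark, 3,490 kg, £791,008.50):
Base rate for 3643.81 is 18.5% + £3.57/kg.
Origin Solmark qualifies under the Durland–Solmark agreement and 3643.81 is covered: preferential rate 14% applies instead.
The additional-duty order on 3643.81 targets Farland, not Solmark; it does not apply.
Duty = £791,008.50 × 14% = £110,741.19.
Total = £72,585.06 + £110,741.19 = £183,326.25.

£183,326.25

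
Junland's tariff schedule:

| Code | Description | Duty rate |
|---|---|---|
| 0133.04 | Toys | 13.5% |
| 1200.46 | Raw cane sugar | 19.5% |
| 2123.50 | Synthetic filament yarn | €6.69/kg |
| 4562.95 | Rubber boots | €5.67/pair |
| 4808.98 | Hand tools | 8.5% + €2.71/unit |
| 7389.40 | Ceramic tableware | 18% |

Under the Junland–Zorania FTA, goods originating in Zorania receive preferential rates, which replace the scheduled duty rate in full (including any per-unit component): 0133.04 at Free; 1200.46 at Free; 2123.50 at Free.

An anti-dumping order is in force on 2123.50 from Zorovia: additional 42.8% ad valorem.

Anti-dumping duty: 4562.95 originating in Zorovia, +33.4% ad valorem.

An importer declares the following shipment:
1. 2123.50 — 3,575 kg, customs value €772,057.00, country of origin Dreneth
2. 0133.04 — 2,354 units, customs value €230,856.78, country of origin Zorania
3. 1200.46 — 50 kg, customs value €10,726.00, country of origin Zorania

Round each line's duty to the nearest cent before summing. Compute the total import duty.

€23,916.75

Line 1 (2123.50, Dreneth, 3,575 kg, €772,057.00):
Base rate for 2123.50 is €6.69/kg.
2123.50 has an FTA preferential rate, but origin Dreneth is not Zorania; base rate stands.
The additional-duty order on 2123.50 targets Zorovia, not Dreneth; it does not apply.
Duty = 3,575 × €6.69 = €23,916.75.
Line 2 (0133.04, Zorania, 2,354 units, €230,856.78):
Base rate for 0133.04 is 13.5%.
Origin Zorania qualifies under the Junland–Zorania agreement and 0133.04 is covered: preferential rate Free applies instead.
Duty = €230,856.78 × 0% = €0.00.
Line 3 (1200.46, Zorania, 50 kg, €10,726.00):
Base rate for 1200.46 is 19.5%.
Origin Zorania qualifies under the Junland–Zorania agreement and 1200.46 is covered: preferential rate Free applies instead.
Duty = €10,726.00 × 0% = €0.00.
Total = €23,916.75 + €0.00 + €0.00 = €23,916.75.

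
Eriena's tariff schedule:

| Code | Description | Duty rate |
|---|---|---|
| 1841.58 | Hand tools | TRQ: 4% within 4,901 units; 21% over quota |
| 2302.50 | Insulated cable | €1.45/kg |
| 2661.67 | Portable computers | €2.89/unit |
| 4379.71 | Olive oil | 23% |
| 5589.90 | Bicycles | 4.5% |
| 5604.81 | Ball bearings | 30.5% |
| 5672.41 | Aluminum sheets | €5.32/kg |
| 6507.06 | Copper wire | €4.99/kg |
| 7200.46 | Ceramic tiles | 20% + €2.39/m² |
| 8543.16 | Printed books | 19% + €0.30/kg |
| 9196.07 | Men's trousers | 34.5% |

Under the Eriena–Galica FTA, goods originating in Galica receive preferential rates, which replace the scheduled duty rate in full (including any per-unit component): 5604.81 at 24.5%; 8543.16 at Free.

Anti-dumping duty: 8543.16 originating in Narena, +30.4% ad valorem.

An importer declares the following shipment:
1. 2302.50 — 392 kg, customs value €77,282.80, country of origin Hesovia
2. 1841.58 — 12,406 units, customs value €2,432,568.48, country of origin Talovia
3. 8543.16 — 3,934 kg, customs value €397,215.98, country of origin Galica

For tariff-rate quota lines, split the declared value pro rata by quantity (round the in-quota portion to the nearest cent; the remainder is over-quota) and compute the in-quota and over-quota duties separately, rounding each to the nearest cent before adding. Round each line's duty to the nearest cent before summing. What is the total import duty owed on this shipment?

Line 1 (2302.50, Hesovia, 392 kg, €77,282.80):
Base rate for 2302.50 is €1.45/kg.
Duty = 392 × €1.45 = €568.40.
Line 2 (1841.58, Talovia, 12,406 units, €2,432,568.48):
Code 1841.58 is under a tariff-rate quota (threshold 4,901 units). In-quota: 4,901 units at 4%; over-quota: 7,505 units at 21%.
Pro-rata value split: in-quota = €2,432,568.48 × 4,901/12,406 = €960,988.08; over-quota = €2,432,568.48 − €960,988.08 = €1,471,580.40.
In-quota duty = €960,988.08 × 4% = €38,439.52. Over-quota duty = €1,471,580.40 × 21% = €309,031.88.
Line duty = €38,439.52 + €309,031.88 = €347,471.40.
Line 3 (8543.16, Galica, 3,934 kg, €397,215.98):
Base rate for 8543.16 is 19% + €0.30/kg.
Origin Galica qualifies under the Eriena–Galica agreement and 8543.16 is covered: preferential rate Free applies instead.
The additional-duty order on 8543.16 targets Narena, not Galica; it does not apply.
Duty = €397,215.98 × 0% = €0.00.
Total = €568.40 + €347,471.40 + €0.00 = €348,039.80.

€348,039.80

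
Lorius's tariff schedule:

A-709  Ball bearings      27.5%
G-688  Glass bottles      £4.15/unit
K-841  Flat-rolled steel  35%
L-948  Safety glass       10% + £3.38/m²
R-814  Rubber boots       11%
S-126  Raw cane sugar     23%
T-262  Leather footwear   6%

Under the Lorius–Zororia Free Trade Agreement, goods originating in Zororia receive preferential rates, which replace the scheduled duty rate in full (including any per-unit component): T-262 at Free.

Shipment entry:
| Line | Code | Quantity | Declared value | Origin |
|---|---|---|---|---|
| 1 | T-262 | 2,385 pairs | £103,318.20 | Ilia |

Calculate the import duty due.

£6,199.09

Line 1 (T-262, Ilia, 2,385 pairs, £103,318.20):
Base rate for T-262 is 6%.
T-262 has an FTA preferential rate, but origin Ilia is not Zororia; base rate stands.
Duty = £103,318.20 × 6% = £6,199.09.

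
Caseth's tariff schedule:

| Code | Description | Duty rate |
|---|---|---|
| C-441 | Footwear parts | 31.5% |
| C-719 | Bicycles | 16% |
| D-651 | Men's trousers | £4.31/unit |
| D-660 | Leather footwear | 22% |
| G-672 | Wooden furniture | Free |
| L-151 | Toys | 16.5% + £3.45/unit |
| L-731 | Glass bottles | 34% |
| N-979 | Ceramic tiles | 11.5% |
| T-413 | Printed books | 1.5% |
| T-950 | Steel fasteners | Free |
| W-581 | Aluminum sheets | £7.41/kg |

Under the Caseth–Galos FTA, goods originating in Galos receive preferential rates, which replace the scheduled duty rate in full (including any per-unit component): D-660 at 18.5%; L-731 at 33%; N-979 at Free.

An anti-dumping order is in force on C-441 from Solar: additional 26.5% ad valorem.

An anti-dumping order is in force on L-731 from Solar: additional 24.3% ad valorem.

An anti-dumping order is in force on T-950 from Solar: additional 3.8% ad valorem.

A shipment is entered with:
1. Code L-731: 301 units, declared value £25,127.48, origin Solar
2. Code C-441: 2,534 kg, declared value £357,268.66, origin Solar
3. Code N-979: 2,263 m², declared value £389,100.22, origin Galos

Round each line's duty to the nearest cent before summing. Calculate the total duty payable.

Line 1 (L-731, Solar, 301 units, £25,127.48):
Base rate for L-731 is 34%.
L-731 has an FTA preferential rate, but origin Solar is not Galos; base rate stands.
Additional duty on L-731 from Solar: +24.3%. Applied ad valorem rate: 34% + 24.3% = 58.3%.
Duty = £25,127.48 × 58.3% = £14,649.32.
Line 2 (C-441, Solar, 2,534 kg, £357,268.66):
Base rate for C-441 is 31.5%.
Additional duty on C-441 from Solar: +26.5%. Applied ad valorem rate: 31.5% + 26.5% = 58%.
Duty = £357,268.66 × 58% = £207,215.82.
Line 3 (N-979, Galos, 2,263 m², £389,100.22):
Base rate for N-979 is 11.5%.
Origin Galos qualifies under the Caseth–Galos agreement and N-979 is covered: preferential rate Free applies instead.
Duty = £389,100.22 × 0% = £0.00.
Total = £14,649.32 + £207,215.82 + £0.00 = £221,865.14.

£221,865.14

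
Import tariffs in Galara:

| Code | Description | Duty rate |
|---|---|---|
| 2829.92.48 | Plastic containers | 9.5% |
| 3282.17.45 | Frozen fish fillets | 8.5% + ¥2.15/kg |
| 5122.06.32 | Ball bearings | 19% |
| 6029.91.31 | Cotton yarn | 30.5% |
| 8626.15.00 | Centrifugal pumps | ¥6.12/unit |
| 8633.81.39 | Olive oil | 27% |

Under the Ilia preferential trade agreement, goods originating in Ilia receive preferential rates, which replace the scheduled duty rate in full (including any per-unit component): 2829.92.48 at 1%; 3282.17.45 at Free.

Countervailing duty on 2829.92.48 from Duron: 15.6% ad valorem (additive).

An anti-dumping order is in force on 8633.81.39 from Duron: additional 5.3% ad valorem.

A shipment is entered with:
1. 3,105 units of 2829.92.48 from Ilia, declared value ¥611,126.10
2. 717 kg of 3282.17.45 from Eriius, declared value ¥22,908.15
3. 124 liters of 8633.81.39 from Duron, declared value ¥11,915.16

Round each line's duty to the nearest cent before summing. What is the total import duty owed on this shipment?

¥13,448.60

Line 1 (2829.92.48, Ilia, 3,105 units, ¥611,126.10):
Base rate for 2829.92.48 is 9.5%.
Origin Ilia qualifies under the Galara–Ilia agreement and 2829.92.48 is covered: preferential rate 1% applies instead.
The additional-duty order on 2829.92.48 targets Duron, not Ilia; it does not apply.
Duty = ¥611,126.10 × 1% = ¥6,111.26.
Line 2 (3282.17.45, Eriius, 717 kg, ¥22,908.15):
Base rate for 3282.17.45 is 8.5% + ¥2.15/kg.
3282.17.45 has an FTA preferential rate, but origin Eriius is not Ilia; base rate stands.
Duty = ¥22,908.15 × 8.5% + 717 × ¥2.15 = ¥3,488.74.
Line 3 (8633.81.39, Duron, 124 liters, ¥11,915.16):
Base rate for 8633.81.39 is 27%.
Additional duty on 8633.81.39 from Duron: +5.3%. Applied ad valorem rate: 27% + 5.3% = 32.3%.
Duty = ¥11,915.16 × 32.3% = ¥3,848.60.
Total = ¥6,111.26 + ¥3,488.74 + ¥3,848.60 = ¥13,448.60.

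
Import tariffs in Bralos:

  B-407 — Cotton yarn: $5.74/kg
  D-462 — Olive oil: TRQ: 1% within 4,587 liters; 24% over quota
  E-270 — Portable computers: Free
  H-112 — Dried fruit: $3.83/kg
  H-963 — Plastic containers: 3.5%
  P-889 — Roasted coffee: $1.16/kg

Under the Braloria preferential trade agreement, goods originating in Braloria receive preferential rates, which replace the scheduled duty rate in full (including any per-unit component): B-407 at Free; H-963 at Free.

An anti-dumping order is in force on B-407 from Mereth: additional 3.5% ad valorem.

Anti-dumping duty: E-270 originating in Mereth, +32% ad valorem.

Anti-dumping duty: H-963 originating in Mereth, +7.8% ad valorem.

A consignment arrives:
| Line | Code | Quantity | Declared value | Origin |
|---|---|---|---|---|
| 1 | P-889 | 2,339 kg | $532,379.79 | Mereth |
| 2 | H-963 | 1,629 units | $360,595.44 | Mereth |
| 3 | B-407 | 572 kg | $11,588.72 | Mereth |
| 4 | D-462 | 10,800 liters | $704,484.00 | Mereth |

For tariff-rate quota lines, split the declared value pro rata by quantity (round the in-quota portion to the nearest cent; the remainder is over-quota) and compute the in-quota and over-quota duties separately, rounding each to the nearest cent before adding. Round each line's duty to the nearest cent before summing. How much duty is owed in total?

$147,407.27

Line 1 (P-889, Mereth, 2,339 kg, $532,379.79):
Base rate for P-889 is $1.16/kg.
Duty = 2,339 × $1.16 = $2,713.24.
Line 2 (H-963, Mereth, 1,629 units, $360,595.44):
Base rate for H-963 is 3.5%.
H-963 has an FTA preferential rate, but origin Mereth is not Braloria; base rate stands.
Additional duty on H-963 from Mereth: +7.8%. Applied ad valorem rate: 3.5% + 7.8% = 11.3%.
Duty = $360,595.44 × 11.3% = $40,747.28.
Line 3 (B-407, Mereth, 572 kg, $11,588.72):
Base rate for B-407 is $5.74/kg.
B-407 has an FTA preferential rate, but origin Mereth is not Braloria; base rate stands.
Additional duty on B-407 from Mereth: +3.5% ad valorem. Applied ad valorem rate = 3.5%.
Duty = $11,588.72 × 3.5% + 572 × $5.74 = $3,688.89.
Line 4 (D-462, Mereth, 10,800 liters, $704,484.00):
Code D-462 is under a tariff-rate quota (threshold 4,587 liters). In-quota: 4,587 liters at 1%; over-quota: 6,213 liters at 24%.
Pro-rata value split: in-quota = $704,484.00 × 4,587/10,800 = $299,210.01; over-quota = $704,484.00 − $299,210.01 = $405,273.99.
In-quota duty = $299,210.01 × 1% = $2,992.10. Over-quota duty = $405,273.99 × 24% = $97,265.76.
Line duty = $2,992.10 + $97,265.76 = $100,257.86.
Total = $2,713.24 + $40,747.28 + $3,688.89 + $100,257.86 = $147,407.27.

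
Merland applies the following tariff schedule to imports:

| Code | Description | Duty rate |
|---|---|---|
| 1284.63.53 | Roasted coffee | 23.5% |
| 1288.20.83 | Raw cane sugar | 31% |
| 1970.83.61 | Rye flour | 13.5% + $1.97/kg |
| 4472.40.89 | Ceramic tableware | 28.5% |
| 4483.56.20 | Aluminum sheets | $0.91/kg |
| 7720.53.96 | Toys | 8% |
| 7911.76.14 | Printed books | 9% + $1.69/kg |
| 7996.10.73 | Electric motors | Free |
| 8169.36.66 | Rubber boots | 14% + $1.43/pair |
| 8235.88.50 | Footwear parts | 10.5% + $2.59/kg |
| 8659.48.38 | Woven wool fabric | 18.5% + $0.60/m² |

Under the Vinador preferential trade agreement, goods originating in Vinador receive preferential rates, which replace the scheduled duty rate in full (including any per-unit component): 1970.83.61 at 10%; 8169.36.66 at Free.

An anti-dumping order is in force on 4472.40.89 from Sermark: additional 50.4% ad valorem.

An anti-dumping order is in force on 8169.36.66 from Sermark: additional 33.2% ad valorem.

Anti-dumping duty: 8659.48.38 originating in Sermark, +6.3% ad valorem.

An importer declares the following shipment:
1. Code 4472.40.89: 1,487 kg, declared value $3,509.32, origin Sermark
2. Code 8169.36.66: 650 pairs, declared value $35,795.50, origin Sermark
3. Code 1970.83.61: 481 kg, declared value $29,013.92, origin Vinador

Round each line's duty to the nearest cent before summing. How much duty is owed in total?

Line 1 (4472.40.89, Sermark, 1,487 kg, $3,509.32):
Base rate for 4472.40.89 is 28.5%.
Additional duty on 4472.40.89 from Sermark: +50.4%. Applied ad valorem rate: 28.5% + 50.4% = 78.9%.
Duty = $3,509.32 × 78.9% = $2,768.85.
Line 2 (8169.36.66, Sermark, 650 pairs, $35,795.50):
Base rate for 8169.36.66 is 14% + $1.43/pair.
8169.36.66 has an FTA preferential rate, but origin Sermark is not Vinador; base rate stands.
Additional duty on 8169.36.66 from Sermark: +33.2%. Applied ad valorem rate: 14% + 33.2% = 47.2%.
Duty = $35,795.50 × 47.2% + 650 × $1.43 = $17,824.98.
Line 3 (1970.83.61, Vinador, 481 kg, $29,013.92):
Base rate for 1970.83.61 is 13.5% + $1.97/kg.
Origin Vinador qualifies under the Merland–Vinador agreement and 1970.83.61 is covered: preferential rate 10% applies instead.
Duty = $29,013.92 × 10% = $2,901.39.
Total = $2,768.85 + $17,824.98 + $2,901.39 = $23,495.22.

$23,495.22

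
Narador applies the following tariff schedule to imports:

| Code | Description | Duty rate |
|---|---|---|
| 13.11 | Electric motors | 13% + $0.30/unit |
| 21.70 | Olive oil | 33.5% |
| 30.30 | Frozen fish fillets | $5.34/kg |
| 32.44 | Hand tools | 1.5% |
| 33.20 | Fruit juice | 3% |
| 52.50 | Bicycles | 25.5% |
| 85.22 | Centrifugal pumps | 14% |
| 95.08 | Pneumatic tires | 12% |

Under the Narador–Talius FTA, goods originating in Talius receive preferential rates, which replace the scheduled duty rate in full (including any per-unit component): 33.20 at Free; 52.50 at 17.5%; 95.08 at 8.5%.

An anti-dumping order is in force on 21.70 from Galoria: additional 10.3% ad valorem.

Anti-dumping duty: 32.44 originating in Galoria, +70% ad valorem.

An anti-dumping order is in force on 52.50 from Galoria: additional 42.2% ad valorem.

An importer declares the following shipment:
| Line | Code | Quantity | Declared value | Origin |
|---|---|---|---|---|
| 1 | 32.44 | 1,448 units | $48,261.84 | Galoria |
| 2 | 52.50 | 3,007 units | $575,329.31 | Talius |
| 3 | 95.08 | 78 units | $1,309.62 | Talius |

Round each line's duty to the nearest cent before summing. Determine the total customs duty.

Line 1 (32.44, Galoria, 1,448 units, $48,261.84):
Base rate for 32.44 is 1.5%.
Additional duty on 32.44 from Galoria: +70%. Applied ad valorem rate: 1.5% + 70% = 71.5%.
Duty = $48,261.84 × 71.5% = $34,507.22.
Line 2 (52.50, Talius, 3,007 units, $575,329.31):
Base rate for 52.50 is 25.5%.
Origin Talius qualifies under the Narador–Talius agreement and 52.50 is covered: preferential rate 17.5% applies instead.
The additional-duty order on 52.50 targets Galoria, not Talius; it does not apply.
Duty = $575,329.31 × 17.5% = $100,682.63.
Line 3 (95.08, Talius, 78 units, $1,309.62):
Base rate for 95.08 is 12%.
Origin Talius qualifies under the Narador–Talius agreement and 95.08 is covered: preferential rate 8.5% applies instead.
Duty = $1,309.62 × 8.5% = $111.32.
Total = $34,507.22 + $100,682.63 + $111.32 = $135,301.17.

$135,301.17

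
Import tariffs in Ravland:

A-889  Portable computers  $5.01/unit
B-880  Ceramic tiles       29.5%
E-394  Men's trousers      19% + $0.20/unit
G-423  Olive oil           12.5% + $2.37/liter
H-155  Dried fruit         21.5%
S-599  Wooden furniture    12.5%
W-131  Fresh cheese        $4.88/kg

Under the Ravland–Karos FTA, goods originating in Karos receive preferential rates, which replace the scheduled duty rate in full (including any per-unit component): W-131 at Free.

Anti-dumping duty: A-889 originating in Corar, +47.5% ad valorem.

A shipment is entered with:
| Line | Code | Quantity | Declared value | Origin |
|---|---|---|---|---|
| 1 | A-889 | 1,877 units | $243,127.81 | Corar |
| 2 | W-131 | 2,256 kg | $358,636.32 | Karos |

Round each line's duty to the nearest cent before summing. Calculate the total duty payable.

Line 1 (A-889, Corar, 1,877 units, $243,127.81):
Base rate for A-889 is $5.01/unit.
Additional duty on A-889 from Corar: +47.5% ad valorem. Applied ad valorem rate = 47.5%.
Duty = $243,127.81 × 47.5% + 1,877 × $5.01 = $124,889.48.
Line 2 (W-131, Karos, 2,256 kg, $358,636.32):
Base rate for W-131 is $4.88/kg.
Origin Karos qualifies under the Ravland–Karos agreement and W-131 is covered: preferential rate Free applies instead.
Duty = $358,636.32 × 0% = $0.00.
Total = $124,889.48 + $0.00 = $124,889.48.

$124,889.48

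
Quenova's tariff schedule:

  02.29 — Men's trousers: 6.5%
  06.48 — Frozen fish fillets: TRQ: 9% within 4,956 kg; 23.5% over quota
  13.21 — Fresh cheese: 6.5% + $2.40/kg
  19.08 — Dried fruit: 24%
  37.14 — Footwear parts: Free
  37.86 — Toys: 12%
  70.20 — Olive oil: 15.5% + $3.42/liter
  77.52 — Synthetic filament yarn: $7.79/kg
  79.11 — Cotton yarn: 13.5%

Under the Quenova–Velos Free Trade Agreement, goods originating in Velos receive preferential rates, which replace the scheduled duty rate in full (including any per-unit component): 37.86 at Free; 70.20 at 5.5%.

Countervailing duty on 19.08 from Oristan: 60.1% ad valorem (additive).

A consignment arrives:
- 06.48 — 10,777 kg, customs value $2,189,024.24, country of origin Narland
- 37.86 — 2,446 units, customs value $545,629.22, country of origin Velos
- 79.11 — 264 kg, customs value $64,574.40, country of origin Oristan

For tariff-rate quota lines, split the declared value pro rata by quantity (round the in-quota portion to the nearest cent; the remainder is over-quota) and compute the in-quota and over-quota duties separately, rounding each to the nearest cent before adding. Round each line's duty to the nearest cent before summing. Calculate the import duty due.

Line 1 (06.48, Narland, 10,777 kg, $2,189,024.24):
Code 06.48 is under a tariff-rate quota (threshold 4,956 kg). In-quota: 4,956 kg at 9%; over-quota: 5,821 kg at 23.5%.
Pro-rata value split: in-quota = $2,189,024.24 × 4,956/10,777 = $1,006,662.72; over-quota = $2,189,024.24 − $1,006,662.72 = $1,182,361.52.
In-quota duty = $1,006,662.72 × 9% = $90,599.64. Over-quota duty = $1,182,361.52 × 23.5% = $277,854.96.
Line duty = $90,599.64 + $277,854.96 = $368,454.60.
Line 2 (37.86, Velos, 2,446 units, $545,629.22):
Base rate for 37.86 is 12%.
Origin Velos qualifies under the Quenova–Velos agreement and 37.86 is covered: preferential rate Free applies instead.
Duty = $545,629.22 × 0% = $0.00.
Line 3 (79.11, Oristan, 264 kg, $64,574.40):
Base rate for 79.11 is 13.5%.
Duty = $64,574.40 × 13.5% = $8,717.54.
Total = $368,454.60 + $0.00 + $8,717.54 = $377,172.14.

$377,172.14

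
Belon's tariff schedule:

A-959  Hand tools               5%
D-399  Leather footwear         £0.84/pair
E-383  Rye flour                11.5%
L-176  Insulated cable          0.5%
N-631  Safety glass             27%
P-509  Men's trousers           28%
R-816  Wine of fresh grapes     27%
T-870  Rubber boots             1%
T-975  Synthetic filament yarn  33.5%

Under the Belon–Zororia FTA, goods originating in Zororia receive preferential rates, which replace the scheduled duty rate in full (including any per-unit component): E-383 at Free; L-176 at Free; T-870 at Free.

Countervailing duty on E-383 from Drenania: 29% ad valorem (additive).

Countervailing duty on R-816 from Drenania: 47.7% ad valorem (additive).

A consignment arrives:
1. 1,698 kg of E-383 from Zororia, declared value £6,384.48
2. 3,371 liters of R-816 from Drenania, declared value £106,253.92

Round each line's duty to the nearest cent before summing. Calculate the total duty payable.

£79,371.68

Line 1 (E-383, Zororia, 1,698 kg, £6,384.48):
Base rate for E-383 is 11.5%.
Origin Zororia qualifies under the Belon–Zororia agreement and E-383 is covered: preferential rate Free applies instead.
The additional-duty order on E-383 targets Drenania, not Zororia; it does not apply.
Duty = £6,384.48 × 0% = £0.00.
Line 2 (R-816, Drenania, 3,371 liters, £106,253.92):
Base rate for R-816 is 27%.
Additional duty on R-816 from Drenania: +47.7%. Applied ad valorem rate: 27% + 47.7% = 74.7%.
Duty = £106,253.92 × 74.7% = £79,371.68.
Total = £0.00 + £79,371.68 = £79,371.68.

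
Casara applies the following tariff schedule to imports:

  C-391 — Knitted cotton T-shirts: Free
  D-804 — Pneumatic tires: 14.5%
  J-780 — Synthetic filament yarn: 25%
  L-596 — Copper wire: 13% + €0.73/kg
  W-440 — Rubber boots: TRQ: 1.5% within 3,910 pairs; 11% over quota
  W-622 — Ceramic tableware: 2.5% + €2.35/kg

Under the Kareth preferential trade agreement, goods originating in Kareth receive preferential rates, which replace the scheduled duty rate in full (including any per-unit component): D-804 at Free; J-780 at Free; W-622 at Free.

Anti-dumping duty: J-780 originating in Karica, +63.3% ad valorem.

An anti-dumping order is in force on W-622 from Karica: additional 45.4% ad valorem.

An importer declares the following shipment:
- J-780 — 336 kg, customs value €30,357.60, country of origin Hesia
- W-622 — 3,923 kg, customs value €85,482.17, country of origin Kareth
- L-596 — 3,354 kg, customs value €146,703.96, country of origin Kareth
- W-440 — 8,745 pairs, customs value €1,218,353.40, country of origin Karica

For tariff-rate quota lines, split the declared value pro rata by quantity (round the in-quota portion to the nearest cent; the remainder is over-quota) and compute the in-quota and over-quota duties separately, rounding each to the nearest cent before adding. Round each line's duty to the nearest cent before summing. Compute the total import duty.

Line 1 (J-780, Hesia, 336 kg, €30,357.60):
Base rate for J-780 is 25%.
J-780 has an FTA preferential rate, but origin Hesia is not Kareth; base rate stands.
The additional-duty order on J-780 targets Karica, not Hesia; it does not apply.
Duty = €30,357.60 × 25% = €7,589.40.
Line 2 (W-622, Kareth, 3,923 kg, €85,482.17):
Base rate for W-622 is 2.5% + €2.35/kg.
Origin Kareth qualifies under the Casara–Kareth agreement and W-622 is covered: preferential rate Free applies instead.
The additional-duty order on W-622 targets Karica, not Kareth; it does not apply.
Duty = €85,482.17 × 0% = €0.00.
Line 3 (L-596, Kareth, 3,354 kg, €146,703.96):
Base rate for L-596 is 13% + €0.73/kg.
Origin Kareth is the FTA partner but L-596 is not on the preference list; base rate stands.
Duty = €146,703.96 × 13% + 3,354 × €0.73 = €21,519.93.
Line 4 (W-440, Karica, 8,745 pairs, €1,218,353.40):
Code W-440 is under a tariff-rate quota (threshold 3,910 pairs). In-quota: 3,910 pairs at 1.5%; over-quota: 4,835 pairs at 11%.
Pro-rata value split: in-quota = €1,218,353.40 × 3,910/8,745 = €544,741.20; over-quota = €1,218,353.40 − €544,741.20 = €673,612.20.
In-quota duty = €544,741.20 × 1.5% = €8,171.12. Over-quota duty = €673,612.20 × 11% = €74,097.34.
Line duty = €8,171.12 + €74,097.34 = €82,268.46.
Total = €7,589.40 + €0.00 + €21,519.93 + €82,268.46 = €111,377.79.

€111,377.79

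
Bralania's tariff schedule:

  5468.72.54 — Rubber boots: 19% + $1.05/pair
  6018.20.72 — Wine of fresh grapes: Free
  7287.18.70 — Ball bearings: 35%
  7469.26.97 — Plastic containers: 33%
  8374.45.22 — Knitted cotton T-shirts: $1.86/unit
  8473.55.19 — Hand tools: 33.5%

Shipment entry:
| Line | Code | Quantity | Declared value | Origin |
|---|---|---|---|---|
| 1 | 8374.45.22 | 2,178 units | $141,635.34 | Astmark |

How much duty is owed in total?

$4,051.08

Line 1 (8374.45.22, Astmark, 2,178 units, $141,635.34):
Base rate for 8374.45.22 is $1.86/unit.
Duty = 2,178 × $1.86 = $4,051.08.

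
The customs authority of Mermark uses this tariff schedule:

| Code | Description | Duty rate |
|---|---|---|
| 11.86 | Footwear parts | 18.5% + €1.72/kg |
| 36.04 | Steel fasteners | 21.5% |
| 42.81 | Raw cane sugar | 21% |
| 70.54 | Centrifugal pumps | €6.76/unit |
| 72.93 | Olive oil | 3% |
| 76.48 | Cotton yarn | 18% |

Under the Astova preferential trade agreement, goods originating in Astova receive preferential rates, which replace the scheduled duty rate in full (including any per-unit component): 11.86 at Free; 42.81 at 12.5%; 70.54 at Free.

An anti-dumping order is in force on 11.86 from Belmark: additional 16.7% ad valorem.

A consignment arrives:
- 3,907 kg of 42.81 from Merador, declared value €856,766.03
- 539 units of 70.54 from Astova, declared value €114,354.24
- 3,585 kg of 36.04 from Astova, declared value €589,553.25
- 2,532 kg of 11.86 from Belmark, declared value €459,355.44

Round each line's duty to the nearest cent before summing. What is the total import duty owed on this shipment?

Line 1 (42.81, Merador, 3,907 kg, €856,766.03):
Base rate for 42.81 is 21%.
42.81 has an FTA preferential rate, but origin Merador is not Astova; base rate stands.
Duty = €856,766.03 × 21% = €179,920.87.
Line 2 (70.54, Astova, 539 units, €114,354.24):
Base rate for 70.54 is €6.76/unit.
Origin Astova qualifies under the Mermark–Astova agreement and 70.54 is covered: preferential rate Free applies instead.
Duty = €114,354.24 × 0% = €0.00.
Line 3 (36.04, Astova, 3,585 kg, €589,553.25):
Base rate for 36.04 is 21.5%.
Origin Astova is the FTA partner but 36.04 is not on the preference list; base rate stands.
Duty = €589,553.25 × 21.5% = €126,753.95.
Line 4 (11.86, Belmark, 2,532 kg, €459,355.44):
Base rate for 11.86 is 18.5% + €1.72/kg.
11.86 has an FTA preferential rate, but origin Belmark is not Astova; base rate stands.
Additional duty on 11.86 from Belmark: +16.7%. Applied ad valorem rate: 18.5% + 16.7% = 35.2%.
Duty = €459,355.44 × 35.2% + 2,532 × €1.72 = €166,048.15.
Total = €179,920.87 + €0.00 + €126,753.95 + €166,048.15 = €472,722.97.

€472,722.97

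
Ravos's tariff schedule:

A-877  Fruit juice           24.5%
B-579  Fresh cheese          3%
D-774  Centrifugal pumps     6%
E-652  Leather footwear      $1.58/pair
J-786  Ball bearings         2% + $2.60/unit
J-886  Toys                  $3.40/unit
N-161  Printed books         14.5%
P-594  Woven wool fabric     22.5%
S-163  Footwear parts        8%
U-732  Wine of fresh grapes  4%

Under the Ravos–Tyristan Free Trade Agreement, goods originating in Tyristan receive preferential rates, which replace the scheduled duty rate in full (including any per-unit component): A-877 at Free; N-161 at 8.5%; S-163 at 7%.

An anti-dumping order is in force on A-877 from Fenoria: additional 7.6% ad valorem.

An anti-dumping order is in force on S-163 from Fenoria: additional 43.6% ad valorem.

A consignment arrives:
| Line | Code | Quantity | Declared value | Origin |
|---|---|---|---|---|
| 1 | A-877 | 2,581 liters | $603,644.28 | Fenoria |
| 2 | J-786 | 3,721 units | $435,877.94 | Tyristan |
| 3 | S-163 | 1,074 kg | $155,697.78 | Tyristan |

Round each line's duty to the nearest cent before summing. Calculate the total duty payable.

Line 1 (A-877, Fenoria, 2,581 liters, $603,644.28):
Base rate for A-877 is 24.5%.
A-877 has an FTA preferential rate, but origin Fenoria is not Tyristan; base rate stands.
Additional duty on A-877 from Fenoria: +7.6%. Applied ad valorem rate: 24.5% + 7.6% = 32.1%.
Duty = $603,644.28 × 32.1% = $193,769.81.
Line 2 (J-786, Tyristan, 3,721 units, $435,877.94):
Base rate for J-786 is 2% + $2.60/unit.
Origin Tyristan is the FTA partner but J-786 is not on the preference list; base rate stands.
Duty = $435,877.94 × 2% + 3,721 × $2.60 = $18,392.16.
Line 3 (S-163, Tyristan, 1,074 kg, $155,697.78):
Base rate for S-163 is 8%.
Origin Tyristan qualifies under the Ravos–Tyristan agreement and S-163 is covered: preferential rate 7% applies instead.
The additional-duty order on S-163 targets Fenoria, not Tyristan; it does not apply.
Duty = $155,697.78 × 7% = $10,898.84.
Total = $193,769.81 + $18,392.16 + $10,898.84 = $223,060.81.

$223,060.81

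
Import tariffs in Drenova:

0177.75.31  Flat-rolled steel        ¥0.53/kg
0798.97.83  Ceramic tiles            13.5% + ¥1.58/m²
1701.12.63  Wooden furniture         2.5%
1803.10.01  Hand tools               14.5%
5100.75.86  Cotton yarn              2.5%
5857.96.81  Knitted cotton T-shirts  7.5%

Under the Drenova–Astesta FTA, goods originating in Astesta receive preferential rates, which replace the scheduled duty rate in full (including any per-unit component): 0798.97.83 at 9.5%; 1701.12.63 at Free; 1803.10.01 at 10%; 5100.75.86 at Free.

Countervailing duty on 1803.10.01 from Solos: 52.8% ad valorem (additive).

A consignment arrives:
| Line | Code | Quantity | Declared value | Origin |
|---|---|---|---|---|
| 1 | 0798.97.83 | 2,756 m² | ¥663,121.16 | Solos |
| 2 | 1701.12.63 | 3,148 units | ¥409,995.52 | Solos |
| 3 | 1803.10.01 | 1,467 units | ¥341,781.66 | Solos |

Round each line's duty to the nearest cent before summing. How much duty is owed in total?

¥334,144.79

Line 1 (0798.97.83, Solos, 2,756 m², ¥663,121.16):
Base rate for 0798.97.83 is 13.5% + ¥1.58/m².
0798.97.83 has an FTA preferential rate, but origin Solos is not Astesta; base rate stands.
Duty = ¥663,121.16 × 13.5% + 2,756 × ¥1.58 = ¥93,875.84.
Line 2 (1701.12.63, Solos, 3,148 units, ¥409,995.52):
Base rate for 1701.12.63 is 2.5%.
1701.12.63 has an FTA preferential rate, but origin Solos is not Astesta; base rate stands.
Duty = ¥409,995.52 × 2.5% = ¥10,249.89.
Line 3 (1803.10.01, Solos, 1,467 units, ¥341,781.66):
Base rate for 1803.10.01 is 14.5%.
1803.10.01 has an FTA preferential rate, but origin Solos is not Astesta; base rate stands.
Additional duty on 1803.10.01 from Solos: +52.8%. Applied ad valorem rate: 14.5% + 52.8% = 67.3%.
Duty = ¥341,781.66 × 67.3% = ¥230,019.06.
Total = ¥93,875.84 + ¥10,249.89 + ¥230,019.06 = ¥334,144.79.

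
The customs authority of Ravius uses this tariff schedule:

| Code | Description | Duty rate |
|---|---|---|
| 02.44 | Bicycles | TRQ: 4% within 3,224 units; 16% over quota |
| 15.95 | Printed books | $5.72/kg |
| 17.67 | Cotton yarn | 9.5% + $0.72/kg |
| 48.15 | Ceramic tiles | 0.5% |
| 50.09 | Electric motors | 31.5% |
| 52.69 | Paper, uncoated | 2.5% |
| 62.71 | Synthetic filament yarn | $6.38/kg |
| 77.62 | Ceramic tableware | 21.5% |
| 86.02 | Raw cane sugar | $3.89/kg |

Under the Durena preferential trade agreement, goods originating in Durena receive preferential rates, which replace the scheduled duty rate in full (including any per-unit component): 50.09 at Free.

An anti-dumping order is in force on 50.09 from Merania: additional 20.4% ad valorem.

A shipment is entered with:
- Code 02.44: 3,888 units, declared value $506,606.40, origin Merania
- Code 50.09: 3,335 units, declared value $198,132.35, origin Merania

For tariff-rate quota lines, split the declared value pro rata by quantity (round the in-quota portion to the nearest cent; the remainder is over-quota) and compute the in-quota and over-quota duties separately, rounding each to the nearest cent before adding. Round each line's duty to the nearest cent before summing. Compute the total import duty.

Line 1 (02.44, Merania, 3,888 units, $506,606.40):
Code 02.44 is under a tariff-rate quota (threshold 3,224 units). In-quota: 3,224 units at 4%; over-quota: 664 units at 16%.
Pro-rata value split: in-quota = $506,606.40 × 3,224/3,888 = $420,087.20; over-quota = $506,606.40 − $420,087.20 = $86,519.20.
In-quota duty = $420,087.20 × 4% = $16,803.49. Over-quota duty = $86,519.20 × 16% = $13,843.07.
Line duty = $16,803.49 + $13,843.07 = $30,646.56.
Line 2 (50.09, Merania, 3,335 units, $198,132.35):
Base rate for 50.09 is 31.5%.
50.09 has an FTA preferential rate, but origin Merania is not Durena; base rate stands.
Additional duty on 50.09 from Merania: +20.4%. Applied ad valorem rate: 31.5% + 20.4% = 51.9%.
Duty = $198,132.35 × 51.9% = $102,830.69.
Total = $30,646.56 + $102,830.69 = $133,477.25.

$133,477.25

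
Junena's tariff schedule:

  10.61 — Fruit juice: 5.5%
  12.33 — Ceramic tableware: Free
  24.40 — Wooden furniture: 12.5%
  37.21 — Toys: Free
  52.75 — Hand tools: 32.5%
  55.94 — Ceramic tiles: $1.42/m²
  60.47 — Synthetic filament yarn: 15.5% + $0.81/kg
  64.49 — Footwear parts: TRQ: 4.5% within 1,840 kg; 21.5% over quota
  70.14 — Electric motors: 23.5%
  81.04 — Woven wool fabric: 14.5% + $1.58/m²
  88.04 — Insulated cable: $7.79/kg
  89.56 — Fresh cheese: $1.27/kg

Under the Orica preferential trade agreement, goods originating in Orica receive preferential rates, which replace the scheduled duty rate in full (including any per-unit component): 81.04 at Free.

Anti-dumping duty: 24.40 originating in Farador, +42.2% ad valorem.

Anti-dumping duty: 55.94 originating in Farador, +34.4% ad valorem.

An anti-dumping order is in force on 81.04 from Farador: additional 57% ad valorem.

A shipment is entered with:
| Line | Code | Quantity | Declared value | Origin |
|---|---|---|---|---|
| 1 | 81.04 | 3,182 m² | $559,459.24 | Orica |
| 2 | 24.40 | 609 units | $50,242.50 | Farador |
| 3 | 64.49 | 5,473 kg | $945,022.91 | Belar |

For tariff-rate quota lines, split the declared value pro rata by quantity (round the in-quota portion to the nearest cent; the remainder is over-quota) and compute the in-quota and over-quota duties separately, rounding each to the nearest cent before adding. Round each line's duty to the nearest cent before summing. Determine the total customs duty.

$176,651.40

Line 1 (81.04, Orica, 3,182 m², $559,459.24):
Base rate for 81.04 is 14.5% + $1.58/m².
Origin Orica qualifies under the Junena–Orica agreement and 81.04 is covered: preferential rate Free applies instead.
The additional-duty order on 81.04 targets Farador, not Orica; it does not apply.
Duty = $559,459.24 × 0% = $0.00.
Line 2 (24.40, Farador, 609 units, $50,242.50):
Base rate for 24.40 is 12.5%.
Additional duty on 24.40 from Farador: +42.2%. Applied ad valorem rate: 12.5% + 42.2% = 54.7%.
Duty = $50,242.50 × 54.7% = $27,482.65.
Line 3 (64.49, Belar, 5,473 kg, $945,022.91):
Code 64.49 is under a tariff-rate quota (threshold 1,840 kg). In-quota: 1,840 kg at 4.5%; over-quota: 3,633 kg at 21.5%.
Pro-rata value split: in-quota = $945,022.91 × 1,840/5,473 = $317,712.80; over-quota = $945,022.91 − $317,712.80 = $627,310.11.
In-quota duty = $317,712.80 × 4.5% = $14,297.08. Over-quota duty = $627,310.11 × 21.5% = $134,871.67.
Line duty = $14,297.08 + $134,871.67 = $149,168.75.
Total = $0.00 + $27,482.65 + $149,168.75 = $176,651.40.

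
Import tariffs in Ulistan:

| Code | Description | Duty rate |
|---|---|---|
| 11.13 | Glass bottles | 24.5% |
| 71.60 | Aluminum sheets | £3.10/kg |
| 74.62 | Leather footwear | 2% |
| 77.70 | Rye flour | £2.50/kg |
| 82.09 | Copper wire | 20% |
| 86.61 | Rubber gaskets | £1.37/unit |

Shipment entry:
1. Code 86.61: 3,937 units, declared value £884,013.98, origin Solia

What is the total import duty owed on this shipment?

£5,393.69

Line 1 (86.61, Solia, 3,937 units, £884,013.98):
Base rate for 86.61 is £1.37/unit.
Duty = 3,937 × £1.37 = £5,393.69.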